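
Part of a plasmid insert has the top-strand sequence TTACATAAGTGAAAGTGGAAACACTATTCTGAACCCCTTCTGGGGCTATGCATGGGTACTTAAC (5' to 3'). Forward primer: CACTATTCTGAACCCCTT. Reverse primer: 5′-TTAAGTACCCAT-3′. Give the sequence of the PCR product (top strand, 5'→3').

5'-CACTATTCTGAACCCCTTCTGGGGCTATGCATGGGTACTTAA-3'

Scanning the template, CACTATTCTGAACCCCTT occurs at positions 22–39; this primer anneals to the bottom strand there with its 3' end pointing downstream.
Reverse complement of the reverse primer: ATGGGTACTTAA. This occurs on the top strand at positions 52–63.
The product is the template from position 22 through 63 (42 bp).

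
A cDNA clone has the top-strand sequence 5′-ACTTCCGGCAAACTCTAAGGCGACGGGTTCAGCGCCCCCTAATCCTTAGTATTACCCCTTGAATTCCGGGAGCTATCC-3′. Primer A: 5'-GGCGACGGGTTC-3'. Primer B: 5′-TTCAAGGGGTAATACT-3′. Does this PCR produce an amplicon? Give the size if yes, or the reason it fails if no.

Primer A (GGCGACGGGTTC) matches the top strand at positions 19–30; it acts as a forward primer.
Primer B's reverse complement is AGTATTACCCCTTGAA, matching the top strand at positions 48–63; it acts as a reverse primer.
The 3' ends face each other across positions 19–63, giving a 45 bp product.

Yes — a 45 bp product.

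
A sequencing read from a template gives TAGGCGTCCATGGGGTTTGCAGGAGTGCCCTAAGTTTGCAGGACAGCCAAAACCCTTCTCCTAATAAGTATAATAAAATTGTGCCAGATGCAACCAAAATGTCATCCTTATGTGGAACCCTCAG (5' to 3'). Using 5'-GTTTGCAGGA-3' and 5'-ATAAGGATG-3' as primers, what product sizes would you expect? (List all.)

The forward primer GTTTGCAGGA matches the top strand at positions 15–24, 34–43.
The reverse primer's reverse complement is CATCCTTAT, matching at positions 103–111.
Each forward site pairs with the reverse site to give a product ending at position 111: sizes 97, 78 bp.

97 bp, 78 bp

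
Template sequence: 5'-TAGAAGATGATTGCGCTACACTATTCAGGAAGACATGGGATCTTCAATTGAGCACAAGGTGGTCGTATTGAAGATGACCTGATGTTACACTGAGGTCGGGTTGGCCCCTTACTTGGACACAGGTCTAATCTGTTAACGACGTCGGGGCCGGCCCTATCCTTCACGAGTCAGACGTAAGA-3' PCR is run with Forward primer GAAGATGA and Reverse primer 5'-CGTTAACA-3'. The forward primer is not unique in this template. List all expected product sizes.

136 bp, 69 bp

The forward primer GAAGATGA matches the top strand at positions 3–10, 70–77.
The reverse primer's reverse complement is TGTTAACG, matching at positions 131–138.
Each forward site pairs with the reverse site to give a product ending at position 138: sizes 136, 69 bp.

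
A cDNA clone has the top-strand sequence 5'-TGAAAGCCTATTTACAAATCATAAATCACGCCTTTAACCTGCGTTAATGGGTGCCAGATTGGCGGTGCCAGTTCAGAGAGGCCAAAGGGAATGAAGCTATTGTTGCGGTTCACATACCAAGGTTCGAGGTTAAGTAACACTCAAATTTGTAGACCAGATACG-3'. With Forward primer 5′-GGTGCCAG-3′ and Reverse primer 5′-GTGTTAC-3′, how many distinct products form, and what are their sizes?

Two products: 91 bp, 77 bp

The forward primer GGTGCCAG matches the top strand at positions 50–57, 64–71.
The reverse primer's reverse complement is GTAACAC, matching at positions 134–140.
Each forward site pairs with the reverse site to give a product ending at position 140: sizes 91, 77 bp.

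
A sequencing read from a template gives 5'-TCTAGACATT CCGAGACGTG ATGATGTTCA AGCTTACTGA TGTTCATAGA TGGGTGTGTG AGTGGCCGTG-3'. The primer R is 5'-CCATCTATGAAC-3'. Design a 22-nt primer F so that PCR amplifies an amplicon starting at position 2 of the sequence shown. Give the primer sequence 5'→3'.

5'-CTAGACATTCCGAGACGTGATG-3'

The reverse primer's reverse complement GTTCATAGATGG matches the template at positions 42–53; the product starts at position 2.
The forward primer is identical to the top strand over positions 2–23: CTAGACATTCCGAGACGTGATG.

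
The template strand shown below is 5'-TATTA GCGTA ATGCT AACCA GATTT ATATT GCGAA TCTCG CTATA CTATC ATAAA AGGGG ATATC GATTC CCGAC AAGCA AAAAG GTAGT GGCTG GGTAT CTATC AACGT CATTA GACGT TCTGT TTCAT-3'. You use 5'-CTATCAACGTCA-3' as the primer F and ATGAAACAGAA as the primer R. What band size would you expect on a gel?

30 bp

Scanning the template, CTATCAACGTCA occurs at positions 101–112; this primer anneals to the bottom strand there with its 3' end pointing downstream.
Reverse complement of the reverse primer: TTCTGTTTCAT. This occurs on the top strand at positions 120–130.
Amplicon spans positions 101–130: 30 bp.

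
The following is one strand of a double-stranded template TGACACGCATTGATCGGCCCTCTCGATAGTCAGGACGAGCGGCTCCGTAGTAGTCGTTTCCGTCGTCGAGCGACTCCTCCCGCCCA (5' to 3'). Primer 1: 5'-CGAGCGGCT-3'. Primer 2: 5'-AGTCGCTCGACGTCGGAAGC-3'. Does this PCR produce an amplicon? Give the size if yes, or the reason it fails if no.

Primer 2 (AGTCGCTCGACGTCGGAAGC) does not match the top strand, and its reverse complement GCTTCCGACGTCGAGCGACT does not match either.
With no annealing site for primer 2, no amplification occurs.

No product — primer 2 has no binding site in the template.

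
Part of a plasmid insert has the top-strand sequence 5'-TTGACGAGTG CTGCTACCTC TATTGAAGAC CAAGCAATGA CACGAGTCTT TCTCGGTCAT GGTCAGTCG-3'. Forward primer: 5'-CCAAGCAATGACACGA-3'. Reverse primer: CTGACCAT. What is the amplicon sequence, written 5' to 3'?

Forward primer CCAAGCAATGACACGA is found on the top strand at positions 30–45.
The reverse primer's reverse complement is ATGGTCAG, which matches the template at positions 59–66.
The product is the template from position 30 through 66 (37 bp).

5'-CCAAGCAATGACACGAGTCTTTCTCGGTCATGGTCAG-3'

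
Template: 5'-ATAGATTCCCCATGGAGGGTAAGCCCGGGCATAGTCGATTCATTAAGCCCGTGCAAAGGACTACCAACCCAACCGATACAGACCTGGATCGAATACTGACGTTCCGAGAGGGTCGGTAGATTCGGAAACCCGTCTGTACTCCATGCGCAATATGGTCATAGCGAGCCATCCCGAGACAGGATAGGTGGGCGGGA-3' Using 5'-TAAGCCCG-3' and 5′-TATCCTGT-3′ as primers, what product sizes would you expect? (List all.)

164 bp, 140 bp

The forward primer TAAGCCCG matches the top strand at positions 20–27, 44–51.
The reverse primer's reverse complement is ACAGGATA, matching at positions 176–183.
Each forward site pairs with the reverse site to give a product ending at position 183: sizes 164, 140 bp.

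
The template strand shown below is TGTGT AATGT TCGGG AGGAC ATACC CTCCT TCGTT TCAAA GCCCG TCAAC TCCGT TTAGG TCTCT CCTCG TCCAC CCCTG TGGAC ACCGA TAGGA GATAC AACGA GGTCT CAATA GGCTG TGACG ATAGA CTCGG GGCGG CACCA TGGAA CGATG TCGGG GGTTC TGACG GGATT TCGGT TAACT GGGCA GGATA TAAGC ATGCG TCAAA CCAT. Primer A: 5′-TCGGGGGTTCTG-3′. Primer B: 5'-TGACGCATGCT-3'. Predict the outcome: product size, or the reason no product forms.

Yes — a 53 bp product.

Primer A (TCGGGGGTTCTG) matches the top strand at positions 156–167; it acts as a forward primer.
Primer B's reverse complement is AGCATGCGTCA, matching the top strand at positions 198–208; it acts as a reverse primer.
The 3' ends face each other across positions 156–208, giving a 53 bp product.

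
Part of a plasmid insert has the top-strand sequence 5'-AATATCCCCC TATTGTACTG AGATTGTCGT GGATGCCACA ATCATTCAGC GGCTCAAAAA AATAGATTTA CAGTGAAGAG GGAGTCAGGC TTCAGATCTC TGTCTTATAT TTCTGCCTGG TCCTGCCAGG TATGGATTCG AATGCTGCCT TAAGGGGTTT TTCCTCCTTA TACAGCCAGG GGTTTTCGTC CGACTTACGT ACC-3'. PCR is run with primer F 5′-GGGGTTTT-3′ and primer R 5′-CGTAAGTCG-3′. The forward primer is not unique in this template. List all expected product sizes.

The forward primer GGGGTTTT matches the top strand at positions 154–161, 179–186.
The reverse primer's reverse complement is CGACTTACG, matching at positions 191–199.
Each forward site pairs with the reverse site to give a product ending at position 199: sizes 46, 21 bp.

46 bp, 21 bp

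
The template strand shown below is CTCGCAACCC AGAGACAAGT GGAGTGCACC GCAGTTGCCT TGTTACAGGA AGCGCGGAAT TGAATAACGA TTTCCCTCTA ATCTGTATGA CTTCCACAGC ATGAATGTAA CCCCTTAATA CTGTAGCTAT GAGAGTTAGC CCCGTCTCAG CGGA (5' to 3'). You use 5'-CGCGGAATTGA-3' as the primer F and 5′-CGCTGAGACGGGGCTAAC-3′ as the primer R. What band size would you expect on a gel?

100 bp

Forward primer CGCGGAATTGA is found on the top strand at positions 53–63.
Taking the reverse complement of CGCTGAGACGGGGCTAAC gives GTTAGCCCCGTCTCAGCG, found at positions 135–152 on the template; the primer anneals here to the top strand with its 3' end pointing upstream.
Amplicon spans positions 53–152: 100 bp.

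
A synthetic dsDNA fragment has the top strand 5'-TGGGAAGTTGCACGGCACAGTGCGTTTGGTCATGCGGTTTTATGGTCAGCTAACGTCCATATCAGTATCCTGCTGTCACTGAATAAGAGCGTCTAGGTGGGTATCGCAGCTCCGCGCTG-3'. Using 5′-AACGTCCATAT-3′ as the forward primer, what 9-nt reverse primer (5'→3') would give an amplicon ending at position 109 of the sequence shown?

The forward primer binds at positions 52–62; the product's 3' end on the top strand is position 109.
The reverse primer anneals to the top strand over positions 101–109, i.e. to GTATCGCAG.
Its sequence written 5'→3' is the reverse complement: CTGCGATAC.

5'-CTGCGATAC-3'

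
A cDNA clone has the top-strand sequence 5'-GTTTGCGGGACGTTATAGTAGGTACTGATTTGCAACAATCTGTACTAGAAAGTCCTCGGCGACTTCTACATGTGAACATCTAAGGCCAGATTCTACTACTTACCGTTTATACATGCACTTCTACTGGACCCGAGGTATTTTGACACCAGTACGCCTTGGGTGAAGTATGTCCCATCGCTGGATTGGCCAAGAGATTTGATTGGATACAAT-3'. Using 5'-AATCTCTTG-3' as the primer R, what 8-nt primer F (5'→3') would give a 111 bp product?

The reverse primer's reverse complement CAAGAGATT matches the template at positions 188–196, so the product ends at position 196.
A 111 bp product then starts at position 196 − 111 + 1 = 86.
The forward primer is identical to the top strand there: CCAGATTC.

5'-CCAGATTC-3'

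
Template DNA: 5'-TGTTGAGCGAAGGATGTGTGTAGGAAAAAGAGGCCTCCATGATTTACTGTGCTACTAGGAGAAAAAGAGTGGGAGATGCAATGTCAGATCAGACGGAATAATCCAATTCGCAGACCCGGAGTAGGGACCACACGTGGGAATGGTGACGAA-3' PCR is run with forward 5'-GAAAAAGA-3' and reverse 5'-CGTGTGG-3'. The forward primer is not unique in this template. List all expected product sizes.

111 bp, 74 bp

The forward primer GAAAAAGA matches the top strand at positions 24–31, 61–68.
The reverse primer's reverse complement is CCACACG, matching at positions 128–134.
Each forward site pairs with the reverse site to give a product ending at position 134: sizes 111, 74 bp.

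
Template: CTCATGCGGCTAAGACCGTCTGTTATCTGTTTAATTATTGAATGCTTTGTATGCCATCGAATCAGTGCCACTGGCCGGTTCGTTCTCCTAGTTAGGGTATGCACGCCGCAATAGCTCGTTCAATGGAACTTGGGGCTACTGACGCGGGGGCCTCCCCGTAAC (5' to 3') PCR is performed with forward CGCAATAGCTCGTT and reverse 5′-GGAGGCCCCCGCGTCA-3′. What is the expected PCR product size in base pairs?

The forward primer matches the template at positions 107–120.
The reverse primer's reverse complement is TGACGCGGGGGCCTCC, which matches the template at positions 140–155.
Amplicon spans positions 107–155: 49 bp.

49 bp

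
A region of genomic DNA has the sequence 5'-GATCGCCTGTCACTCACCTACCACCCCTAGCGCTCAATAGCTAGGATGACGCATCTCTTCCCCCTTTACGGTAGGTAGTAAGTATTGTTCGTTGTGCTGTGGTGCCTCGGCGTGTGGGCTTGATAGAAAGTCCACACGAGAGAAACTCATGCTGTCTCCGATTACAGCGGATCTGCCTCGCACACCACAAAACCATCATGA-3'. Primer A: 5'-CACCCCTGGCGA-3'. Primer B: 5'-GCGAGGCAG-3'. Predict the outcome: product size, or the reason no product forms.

No product — primer A has no binding site in the template.

Primer A (CACCCCTGGCGA) does not match the top strand, and its reverse complement TCGCCAGGGGTG does not match either.
With no annealing site for primer A, no amplification occurs.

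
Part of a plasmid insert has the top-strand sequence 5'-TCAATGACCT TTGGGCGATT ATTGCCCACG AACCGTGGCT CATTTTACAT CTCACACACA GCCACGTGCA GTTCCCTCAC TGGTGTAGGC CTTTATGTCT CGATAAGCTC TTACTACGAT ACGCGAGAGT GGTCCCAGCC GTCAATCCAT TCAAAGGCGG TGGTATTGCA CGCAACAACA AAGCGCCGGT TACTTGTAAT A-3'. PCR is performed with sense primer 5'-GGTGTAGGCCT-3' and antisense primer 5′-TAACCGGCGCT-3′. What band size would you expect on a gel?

111 bp

The forward primer matches the template at positions 82–92.
The reverse primer's reverse complement is AGCGCCGGTTA, which matches the template at positions 182–192.
The product runs from position 82 to position 192, so its length is 192 − 82 + 1 = 111 bp.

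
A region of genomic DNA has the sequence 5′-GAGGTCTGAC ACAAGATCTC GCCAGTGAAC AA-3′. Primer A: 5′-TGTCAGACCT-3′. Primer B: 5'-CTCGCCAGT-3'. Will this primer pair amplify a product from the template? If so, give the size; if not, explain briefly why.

Primer A (TGTCAGACCT) has reverse complement AGGTCTGACA, which matches the top strand at positions 2–11; primer A anneals to the top strand there with its 3' end pointing upstream toward position 2.
Primer B (CTCGCCAGT) matches the top strand directly at positions 18–26; it anneals to the bottom strand with its 3' end pointing downstream toward position 26.
The 3' ends diverge (primer A extends toward position 1, primer B toward position 32), so the primers never converge on a shared product.

No product — the primers' 3' ends point away from each other.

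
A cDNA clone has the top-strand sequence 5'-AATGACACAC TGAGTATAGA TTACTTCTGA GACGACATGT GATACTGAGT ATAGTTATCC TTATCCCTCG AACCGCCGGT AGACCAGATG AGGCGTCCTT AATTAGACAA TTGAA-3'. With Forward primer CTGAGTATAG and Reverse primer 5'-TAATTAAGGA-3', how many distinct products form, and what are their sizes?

Two products: 96 bp, 61 bp

The forward primer CTGAGTATAG matches the top strand at positions 10–19, 45–54.
The reverse primer's reverse complement is TCCTTAATTA, matching at positions 96–105.
Each forward site pairs with the reverse site to give a product ending at position 105: sizes 96, 61 bp.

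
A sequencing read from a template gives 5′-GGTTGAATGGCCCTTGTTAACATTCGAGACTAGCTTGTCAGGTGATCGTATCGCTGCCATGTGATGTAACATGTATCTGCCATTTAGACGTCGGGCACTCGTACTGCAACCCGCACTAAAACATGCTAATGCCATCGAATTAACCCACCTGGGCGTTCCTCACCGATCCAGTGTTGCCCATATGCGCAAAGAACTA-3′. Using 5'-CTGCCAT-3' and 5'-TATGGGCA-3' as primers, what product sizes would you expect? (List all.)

129 bp, 106 bp

The forward primer CTGCCAT matches the top strand at positions 54–60, 77–83.
The reverse primer's reverse complement is TGCCCATA, matching at positions 175–182.
Each forward site pairs with the reverse site to give a product ending at position 182: sizes 129, 106 bp.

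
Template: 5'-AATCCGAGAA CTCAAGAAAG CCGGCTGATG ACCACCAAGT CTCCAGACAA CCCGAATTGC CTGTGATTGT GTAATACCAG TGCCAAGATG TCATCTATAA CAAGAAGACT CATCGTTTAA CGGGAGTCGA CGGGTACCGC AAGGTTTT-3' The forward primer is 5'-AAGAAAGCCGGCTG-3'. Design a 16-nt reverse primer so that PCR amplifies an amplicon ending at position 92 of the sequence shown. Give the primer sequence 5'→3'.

The forward primer binds at positions 14–27; the product's 3' end on the top strand is position 92.
The reverse primer anneals to the top strand over positions 77–92, i.e. to CCAGTGCCAAGATGTC.
Its sequence written 5'→3' is the reverse complement: GACATCTTGGCACTGG.

5'-GACATCTTGGCACTGG-3'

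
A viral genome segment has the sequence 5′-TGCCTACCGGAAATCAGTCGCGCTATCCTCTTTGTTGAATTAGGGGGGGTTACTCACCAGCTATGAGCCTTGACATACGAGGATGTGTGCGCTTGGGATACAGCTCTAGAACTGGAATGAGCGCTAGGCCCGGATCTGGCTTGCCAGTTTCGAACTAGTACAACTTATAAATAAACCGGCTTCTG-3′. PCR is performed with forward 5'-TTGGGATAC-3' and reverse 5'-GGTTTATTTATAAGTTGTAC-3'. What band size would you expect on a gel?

The forward primer matches the template at positions 93–101.
Taking the reverse complement of GGTTTATTTATAAGTTGTAC gives GTACAACTTATAAATAAACC, found at positions 158–177 on the template; the primer anneals here to the top strand with its 3' end pointing upstream.
Product length = (reverse-primer end) − (forward-primer start) + 1 = 177 − 93 + 1 = 85 bp.

85 bp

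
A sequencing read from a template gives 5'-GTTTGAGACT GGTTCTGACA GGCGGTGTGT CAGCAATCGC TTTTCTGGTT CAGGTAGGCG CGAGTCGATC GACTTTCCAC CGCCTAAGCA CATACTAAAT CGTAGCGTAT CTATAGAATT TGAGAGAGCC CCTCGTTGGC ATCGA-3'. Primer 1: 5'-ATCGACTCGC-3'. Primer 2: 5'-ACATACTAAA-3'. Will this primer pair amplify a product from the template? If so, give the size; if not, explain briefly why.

Primer 1 (ATCGACTCGC) has reverse complement GCGAGTCGAT, which matches the top strand at positions 60–69; primer 1 anneals to the top strand there with its 3' end pointing upstream toward position 60.
Primer 2 (ACATACTAAA) matches the top strand directly at positions 90–99; it anneals to the bottom strand with its 3' end pointing downstream toward position 99.
The 3' ends diverge (primer 1 extends toward position 1, primer 2 toward position 145), so the primers never converge on a shared product.

No product — the primers' 3' ends point away from each other.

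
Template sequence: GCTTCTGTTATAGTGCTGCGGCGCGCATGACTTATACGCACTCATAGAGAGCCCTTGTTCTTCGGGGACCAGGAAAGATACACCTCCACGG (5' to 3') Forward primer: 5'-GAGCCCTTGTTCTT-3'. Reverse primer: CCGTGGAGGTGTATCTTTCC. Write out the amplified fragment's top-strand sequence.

Scanning the template, GAGCCCTTGTTCTT occurs at positions 49–62; this primer anneals to the bottom strand there with its 3' end pointing downstream.
Reverse complement of the reverse primer: GGAAAGATACACCTCCACGG. This occurs on the top strand at positions 72–91.
The product is the template from position 49 through 91 (43 bp).

5'-GAGCCCTTGTTCTTCGGGGACCAGGAAAGATACACCTCCACGG-3'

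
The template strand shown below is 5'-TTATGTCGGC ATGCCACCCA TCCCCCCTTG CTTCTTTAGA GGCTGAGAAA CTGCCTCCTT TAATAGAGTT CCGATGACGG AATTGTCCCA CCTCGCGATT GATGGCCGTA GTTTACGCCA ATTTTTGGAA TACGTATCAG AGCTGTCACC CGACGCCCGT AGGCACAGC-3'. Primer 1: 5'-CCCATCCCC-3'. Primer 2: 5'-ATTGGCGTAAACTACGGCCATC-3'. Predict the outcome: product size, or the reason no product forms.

Yes — a 106 bp product.

Primer 1 (CCCATCCCC) matches the top strand at positions 17–25; it acts as a forward primer.
Primer 2's reverse complement is GATGGCCGTAGTTTACGCCAAT, matching the top strand at positions 101–122; it acts as a reverse primer.
The 3' ends face each other across positions 17–122, giving a 106 bp product.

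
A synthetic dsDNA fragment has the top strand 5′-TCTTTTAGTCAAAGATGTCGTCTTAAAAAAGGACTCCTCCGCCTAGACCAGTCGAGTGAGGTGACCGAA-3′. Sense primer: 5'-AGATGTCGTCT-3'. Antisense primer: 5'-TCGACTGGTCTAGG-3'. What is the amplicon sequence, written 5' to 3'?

The forward primer matches the template at positions 13–23.
The reverse primer's reverse complement is CCTAGACCAGTCGA, which matches the template at positions 42–55.
The product is the template from position 13 through 55 (43 bp).

5'-AGATGTCGTCTTAAAAAAGGACTCCTCCGCCTAGACCAGTCGA-3'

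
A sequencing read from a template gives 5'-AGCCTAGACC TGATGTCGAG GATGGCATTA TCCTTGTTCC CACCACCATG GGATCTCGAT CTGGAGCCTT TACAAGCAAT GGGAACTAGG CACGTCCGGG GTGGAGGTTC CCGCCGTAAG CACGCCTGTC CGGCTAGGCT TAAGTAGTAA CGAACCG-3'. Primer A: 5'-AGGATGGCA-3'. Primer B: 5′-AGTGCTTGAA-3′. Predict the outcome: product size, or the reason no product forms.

No product — primer B has no binding site in the template.

Primer B (AGTGCTTGAA) does not match the top strand, and its reverse complement TTCAAGCACT does not match either.
With no annealing site for primer B, no amplification occurs.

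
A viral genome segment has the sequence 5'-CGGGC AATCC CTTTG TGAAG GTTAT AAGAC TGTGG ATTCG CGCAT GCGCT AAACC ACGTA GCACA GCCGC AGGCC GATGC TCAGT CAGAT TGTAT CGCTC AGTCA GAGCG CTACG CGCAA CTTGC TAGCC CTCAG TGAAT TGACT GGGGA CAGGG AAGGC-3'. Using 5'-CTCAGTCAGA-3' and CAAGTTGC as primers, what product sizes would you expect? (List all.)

45 bp, 27 bp

The forward primer CTCAGTCAGA matches the top strand at positions 80–89, 98–107.
The reverse primer's reverse complement is GCAACTTG, matching at positions 117–124.
Each forward site pairs with the reverse site to give a product ending at position 124: sizes 45, 27 bp.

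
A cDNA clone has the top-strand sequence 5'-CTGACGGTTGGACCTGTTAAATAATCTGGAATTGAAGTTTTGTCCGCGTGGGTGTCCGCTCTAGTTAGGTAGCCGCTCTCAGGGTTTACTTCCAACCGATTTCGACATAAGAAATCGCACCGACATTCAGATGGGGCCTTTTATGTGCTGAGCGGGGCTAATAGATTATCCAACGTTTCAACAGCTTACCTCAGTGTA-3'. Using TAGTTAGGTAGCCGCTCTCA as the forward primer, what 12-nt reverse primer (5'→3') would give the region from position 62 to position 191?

5'-AGGTAAGCTGTT-3'

The product's 3' end on the top strand is position 191.
The reverse primer anneals to the top strand over positions 180–191, i.e. to AACAGCTTACCT.
Its sequence written 5'→3' is the reverse complement: AGGTAAGCTGTT.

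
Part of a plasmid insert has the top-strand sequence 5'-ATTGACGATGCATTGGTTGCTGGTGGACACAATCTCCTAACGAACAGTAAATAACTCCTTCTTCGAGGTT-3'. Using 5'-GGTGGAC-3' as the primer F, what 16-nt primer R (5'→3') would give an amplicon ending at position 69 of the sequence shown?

The forward primer binds at positions 22–28; the product's 3' end on the top strand is position 69.
The reverse primer anneals to the top strand over positions 54–69, i.e. to ACTCCTTCTTCGAGGT.
Its sequence written 5'→3' is the reverse complement: ACCTCGAAGAAGGAGT.

5'-ACCTCGAAGAAGGAGT-3'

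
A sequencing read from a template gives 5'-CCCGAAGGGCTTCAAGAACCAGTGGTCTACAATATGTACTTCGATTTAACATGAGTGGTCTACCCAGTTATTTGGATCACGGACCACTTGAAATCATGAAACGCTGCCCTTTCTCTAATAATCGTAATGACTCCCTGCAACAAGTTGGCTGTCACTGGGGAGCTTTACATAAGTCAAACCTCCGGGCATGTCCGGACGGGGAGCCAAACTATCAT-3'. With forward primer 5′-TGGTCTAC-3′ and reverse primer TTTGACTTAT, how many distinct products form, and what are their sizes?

The forward primer TGGTCTAC matches the top strand at positions 23–30, 56–63.
The reverse primer's reverse complement is ATAAGTCAAA, matching at positions 169–178.
Each forward site pairs with the reverse site to give a product ending at position 178: sizes 156, 123 bp.

Two products: 156 bp, 123 bp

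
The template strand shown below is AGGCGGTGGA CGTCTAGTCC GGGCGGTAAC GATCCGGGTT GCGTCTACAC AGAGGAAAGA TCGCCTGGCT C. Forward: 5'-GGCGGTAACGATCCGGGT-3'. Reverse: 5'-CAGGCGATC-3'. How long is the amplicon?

46 bp

The forward primer matches the template at positions 22–39.
The reverse primer's reverse complement is GATCGCCTG, which matches the template at positions 59–67.
Product length = (reverse-primer end) − (forward-primer start) + 1 = 67 − 22 + 1 = 46 bp.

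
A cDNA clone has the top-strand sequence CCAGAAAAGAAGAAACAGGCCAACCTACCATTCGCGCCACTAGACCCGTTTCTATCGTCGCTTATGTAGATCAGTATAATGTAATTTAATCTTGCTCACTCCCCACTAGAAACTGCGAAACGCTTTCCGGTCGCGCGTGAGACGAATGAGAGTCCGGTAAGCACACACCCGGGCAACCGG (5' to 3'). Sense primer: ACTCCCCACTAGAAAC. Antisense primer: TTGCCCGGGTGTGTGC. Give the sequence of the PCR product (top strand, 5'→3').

5'-ACTCCCCACTAGAAACTGCGAAACGCTTTCCGGTCGCGCGTGAGACGAATGAGAGTCCGGTAAGCACACACCCGGGCAA-3'

The forward primer matches the template at positions 98–113.
Taking the reverse complement of TTGCCCGGGTGTGTGC gives GCACACACCCGGGCAA, found at positions 161–176 on the template; the primer anneals here to the top strand with its 3' end pointing upstream.
The product is the template from position 98 through 176 (79 bp).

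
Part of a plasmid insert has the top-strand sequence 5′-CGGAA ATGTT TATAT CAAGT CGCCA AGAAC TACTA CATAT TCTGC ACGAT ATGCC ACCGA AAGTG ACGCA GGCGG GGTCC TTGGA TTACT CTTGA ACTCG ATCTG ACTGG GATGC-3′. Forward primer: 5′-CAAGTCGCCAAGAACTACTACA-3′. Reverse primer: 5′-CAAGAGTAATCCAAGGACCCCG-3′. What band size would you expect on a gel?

79 bp

Scanning the template, CAAGTCGCCAAGAACTACTACA occurs at positions 16–37; this primer anneals to the bottom strand there with its 3' end pointing downstream.
The reverse primer's reverse complement is CGGGGTCCTTGGATTACTCTTG, which matches the template at positions 73–94.
Amplicon spans positions 16–94: 79 bp.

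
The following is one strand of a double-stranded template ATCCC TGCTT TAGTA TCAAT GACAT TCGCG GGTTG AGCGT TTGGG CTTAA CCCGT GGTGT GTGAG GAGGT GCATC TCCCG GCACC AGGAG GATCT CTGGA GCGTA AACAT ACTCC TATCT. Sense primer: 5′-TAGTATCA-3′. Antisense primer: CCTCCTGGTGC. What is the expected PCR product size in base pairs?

The forward primer matches the template at positions 11–18.
Taking the reverse complement of CCTCCTGGTGC gives GCACCAGGAGG, found at positions 81–91 on the template; the primer anneals here to the top strand with its 3' end pointing upstream.
Product length = (reverse-primer end) − (forward-primer start) + 1 = 91 − 11 + 1 = 81 bp.

81 bp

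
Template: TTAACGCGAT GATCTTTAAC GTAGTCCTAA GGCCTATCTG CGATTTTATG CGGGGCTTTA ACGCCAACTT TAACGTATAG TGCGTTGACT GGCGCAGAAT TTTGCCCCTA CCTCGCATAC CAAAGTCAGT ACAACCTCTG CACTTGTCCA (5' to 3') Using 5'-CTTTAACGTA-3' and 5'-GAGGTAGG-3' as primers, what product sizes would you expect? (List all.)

The forward primer CTTTAACGTA matches the top strand at positions 14–23, 68–77.
The reverse primer's reverse complement is CCTACCTC, matching at positions 107–114.
Each forward site pairs with the reverse site to give a product ending at position 114: sizes 101, 47 bp.

101 bp, 47 bp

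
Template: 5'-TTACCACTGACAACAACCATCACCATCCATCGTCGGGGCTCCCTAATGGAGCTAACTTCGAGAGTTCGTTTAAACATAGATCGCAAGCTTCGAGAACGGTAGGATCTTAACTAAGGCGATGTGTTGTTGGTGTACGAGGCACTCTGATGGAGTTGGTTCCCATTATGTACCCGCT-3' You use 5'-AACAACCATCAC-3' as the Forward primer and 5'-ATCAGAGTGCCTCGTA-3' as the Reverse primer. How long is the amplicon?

137 bp

Forward primer AACAACCATCAC is found on the top strand at positions 12–23.
The reverse primer's reverse complement is TACGAGGCACTCTGAT, which matches the template at positions 133–148.
Product length = (reverse-primer end) − (forward-primer start) + 1 = 148 − 12 + 1 = 137 bp.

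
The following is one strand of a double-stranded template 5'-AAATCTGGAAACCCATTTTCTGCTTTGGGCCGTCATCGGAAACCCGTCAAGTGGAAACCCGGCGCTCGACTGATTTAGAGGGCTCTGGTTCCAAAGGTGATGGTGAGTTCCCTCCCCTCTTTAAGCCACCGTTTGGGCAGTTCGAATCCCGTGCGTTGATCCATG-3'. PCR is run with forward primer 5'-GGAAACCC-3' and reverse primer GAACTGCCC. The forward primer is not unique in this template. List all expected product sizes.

The forward primer GGAAACCC matches the top strand at positions 7–14, 38–45, 53–60.
The reverse primer's reverse complement is GGGCAGTTC, matching at positions 135–143.
Each forward site pairs with the reverse site to give a product ending at position 143: sizes 137, 106, 91 bp.

137 bp, 106 bp, 91 bp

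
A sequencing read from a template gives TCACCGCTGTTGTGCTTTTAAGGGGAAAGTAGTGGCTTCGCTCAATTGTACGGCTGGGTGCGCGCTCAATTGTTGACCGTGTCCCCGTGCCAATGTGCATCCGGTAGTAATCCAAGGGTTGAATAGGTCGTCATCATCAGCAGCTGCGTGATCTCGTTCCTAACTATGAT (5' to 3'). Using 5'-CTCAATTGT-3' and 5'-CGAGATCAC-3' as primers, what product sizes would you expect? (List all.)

The forward primer CTCAATTGT matches the top strand at positions 41–49, 65–73.
The reverse primer's reverse complement is GTGATCTCG, matching at positions 148–156.
Each forward site pairs with the reverse site to give a product ending at position 156: sizes 116, 92 bp.

116 bp, 92 bp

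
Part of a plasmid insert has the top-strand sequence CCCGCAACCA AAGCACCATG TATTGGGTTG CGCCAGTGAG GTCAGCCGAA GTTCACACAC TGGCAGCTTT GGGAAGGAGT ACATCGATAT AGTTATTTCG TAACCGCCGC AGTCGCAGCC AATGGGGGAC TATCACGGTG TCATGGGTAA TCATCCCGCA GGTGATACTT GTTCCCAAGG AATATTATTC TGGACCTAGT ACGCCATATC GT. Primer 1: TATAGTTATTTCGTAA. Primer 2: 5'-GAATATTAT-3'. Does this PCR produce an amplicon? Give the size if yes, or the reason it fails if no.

No product — both primers anneal to the same strand and extend in the same direction.

Primer 1 (TATAGTTATTTCGTAA) matches the top strand at positions 88–103 (3' end points downstream).
Primer 2 (GAATATTAT) also matches the top strand directly, at positions 180–188 — its reverse complement ATAATATTC is not present.
Both primers anneal to the bottom strand with 3' ends pointing the same way, so neither can prime synthesis back toward the other.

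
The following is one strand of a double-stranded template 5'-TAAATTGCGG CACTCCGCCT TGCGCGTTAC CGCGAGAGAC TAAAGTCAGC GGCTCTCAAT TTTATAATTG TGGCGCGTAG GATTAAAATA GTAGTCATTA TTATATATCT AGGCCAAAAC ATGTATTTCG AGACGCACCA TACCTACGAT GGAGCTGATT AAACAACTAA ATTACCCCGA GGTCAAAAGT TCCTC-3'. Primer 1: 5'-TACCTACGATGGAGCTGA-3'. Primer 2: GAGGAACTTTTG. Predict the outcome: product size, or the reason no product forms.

Primer 1 (TACCTACGATGGAGCTGA) matches the top strand at positions 141–158; it acts as a forward primer.
Primer 2's reverse complement is CAAAAGTTCCTC, matching the top strand at positions 184–195; it acts as a reverse primer.
The 3' ends face each other across positions 141–195, giving a 55 bp product.

Yes — a 55 bp product.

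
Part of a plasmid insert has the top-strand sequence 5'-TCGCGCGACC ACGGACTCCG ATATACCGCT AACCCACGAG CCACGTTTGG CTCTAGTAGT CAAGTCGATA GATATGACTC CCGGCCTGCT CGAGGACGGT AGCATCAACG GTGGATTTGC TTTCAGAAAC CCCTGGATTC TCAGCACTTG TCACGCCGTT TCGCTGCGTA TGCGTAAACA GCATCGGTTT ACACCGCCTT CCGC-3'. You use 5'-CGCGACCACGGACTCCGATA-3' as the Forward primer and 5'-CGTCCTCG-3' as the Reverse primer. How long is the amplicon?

95 bp

Scanning the template, CGCGACCACGGACTCCGATA occurs at positions 4–23; this primer anneals to the bottom strand there with its 3' end pointing downstream.
Taking the reverse complement of CGTCCTCG gives CGAGGACG, found at positions 91–98 on the template; the primer anneals here to the top strand with its 3' end pointing upstream.
Product length = (reverse-primer end) − (forward-primer start) + 1 = 98 − 4 + 1 = 95 bp.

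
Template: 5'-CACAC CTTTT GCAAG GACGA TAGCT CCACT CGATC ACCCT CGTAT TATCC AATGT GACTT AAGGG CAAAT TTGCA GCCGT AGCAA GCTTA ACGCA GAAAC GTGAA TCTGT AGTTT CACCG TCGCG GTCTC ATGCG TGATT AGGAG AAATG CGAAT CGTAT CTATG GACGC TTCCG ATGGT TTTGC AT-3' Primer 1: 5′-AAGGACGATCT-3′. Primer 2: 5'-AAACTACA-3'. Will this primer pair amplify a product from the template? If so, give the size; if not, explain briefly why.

No product — primer 1 has no binding site in the template.

Primer 1 (AAGGACGATCT) does not match the top strand, and its reverse complement AGATCGTCCTT does not match either.
With no annealing site for primer 1, no amplification occurs.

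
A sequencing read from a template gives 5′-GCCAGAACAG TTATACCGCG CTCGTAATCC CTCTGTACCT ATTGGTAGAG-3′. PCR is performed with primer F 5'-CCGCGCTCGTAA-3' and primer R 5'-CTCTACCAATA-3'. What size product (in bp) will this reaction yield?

35 bp

Scanning the template, CCGCGCTCGTAA occurs at positions 16–27; this primer anneals to the bottom strand there with its 3' end pointing downstream.
Taking the reverse complement of CTCTACCAATA gives TATTGGTAGAG, found at positions 40–50 on the template; the primer anneals here to the top strand with its 3' end pointing upstream.
The product runs from position 16 to position 50, so its length is 50 − 16 + 1 = 35 bp.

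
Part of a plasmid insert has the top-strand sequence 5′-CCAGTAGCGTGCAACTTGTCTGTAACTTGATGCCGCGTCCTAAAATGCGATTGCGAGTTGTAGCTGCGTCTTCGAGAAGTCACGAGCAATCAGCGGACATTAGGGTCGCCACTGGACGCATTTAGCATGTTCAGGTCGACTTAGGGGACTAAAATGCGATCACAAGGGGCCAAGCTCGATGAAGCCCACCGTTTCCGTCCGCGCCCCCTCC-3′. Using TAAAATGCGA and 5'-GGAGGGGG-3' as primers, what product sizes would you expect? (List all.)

171 bp, 62 bp

The forward primer TAAAATGCGA matches the top strand at positions 41–50, 150–159.
The reverse primer's reverse complement is CCCCCTCC, matching at positions 204–211.
Each forward site pairs with the reverse site to give a product ending at position 211: sizes 171, 62 bp.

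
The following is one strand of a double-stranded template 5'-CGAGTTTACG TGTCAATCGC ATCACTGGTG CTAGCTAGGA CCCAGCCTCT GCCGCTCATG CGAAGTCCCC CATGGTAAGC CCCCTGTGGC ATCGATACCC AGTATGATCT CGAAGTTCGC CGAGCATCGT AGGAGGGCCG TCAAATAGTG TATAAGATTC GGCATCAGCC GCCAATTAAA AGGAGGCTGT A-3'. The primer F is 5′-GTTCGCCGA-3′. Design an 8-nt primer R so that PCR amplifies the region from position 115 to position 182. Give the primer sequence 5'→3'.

The product's 3' end on the top strand is position 182.
The reverse primer anneals to the top strand over positions 175–182, i.e. to ATTAAAAG.
Its sequence written 5'→3' is the reverse complement: CTTTTAAT.

5'-CTTTTAAT-3'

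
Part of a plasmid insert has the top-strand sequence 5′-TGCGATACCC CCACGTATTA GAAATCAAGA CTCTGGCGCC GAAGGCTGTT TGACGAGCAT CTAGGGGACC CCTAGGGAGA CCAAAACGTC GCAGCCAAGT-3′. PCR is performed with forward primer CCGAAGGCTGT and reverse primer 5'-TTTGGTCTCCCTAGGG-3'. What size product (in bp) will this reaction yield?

47 bp

The forward primer matches the template at positions 39–49.
Taking the reverse complement of TTTGGTCTCCCTAGGG gives CCCTAGGGAGACCAAA, found at positions 70–85 on the template; the primer anneals here to the top strand with its 3' end pointing upstream.
Amplicon spans positions 39–85: 47 bp.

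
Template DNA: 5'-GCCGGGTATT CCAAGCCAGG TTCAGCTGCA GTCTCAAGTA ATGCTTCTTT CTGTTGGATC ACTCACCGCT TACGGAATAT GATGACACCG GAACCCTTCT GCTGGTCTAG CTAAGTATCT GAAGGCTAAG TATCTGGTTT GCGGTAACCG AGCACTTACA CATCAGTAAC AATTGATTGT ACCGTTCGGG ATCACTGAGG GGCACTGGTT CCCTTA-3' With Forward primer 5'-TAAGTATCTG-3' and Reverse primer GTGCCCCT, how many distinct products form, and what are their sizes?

Two products: 94 bp, 79 bp

The forward primer TAAGTATCTG matches the top strand at positions 112–121, 127–136.
The reverse primer's reverse complement is AGGGGCAC, matching at positions 198–205.
Each forward site pairs with the reverse site to give a product ending at position 205: sizes 94, 79 bp.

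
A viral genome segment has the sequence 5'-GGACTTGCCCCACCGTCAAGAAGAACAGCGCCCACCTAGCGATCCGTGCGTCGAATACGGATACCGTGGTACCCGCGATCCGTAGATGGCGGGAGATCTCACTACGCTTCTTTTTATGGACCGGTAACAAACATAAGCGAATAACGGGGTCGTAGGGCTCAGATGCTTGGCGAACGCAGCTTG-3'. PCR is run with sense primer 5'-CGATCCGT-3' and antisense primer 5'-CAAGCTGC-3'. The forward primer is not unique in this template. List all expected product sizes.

144 bp, 108 bp

The forward primer CGATCCGT matches the top strand at positions 40–47, 76–83.
The reverse primer's reverse complement is GCAGCTTG, matching at positions 176–183.
Each forward site pairs with the reverse site to give a product ending at position 183: sizes 144, 108 bp.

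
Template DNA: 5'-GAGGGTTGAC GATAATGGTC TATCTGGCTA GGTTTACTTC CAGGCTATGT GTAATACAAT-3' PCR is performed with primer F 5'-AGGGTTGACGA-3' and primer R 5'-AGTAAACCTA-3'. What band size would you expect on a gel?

Forward primer AGGGTTGACGA is found on the top strand at positions 2–12.
Taking the reverse complement of AGTAAACCTA gives TAGGTTTACT, found at positions 29–38 on the template; the primer anneals here to the top strand with its 3' end pointing upstream.
Amplicon spans positions 2–38: 37 bp.

37 bp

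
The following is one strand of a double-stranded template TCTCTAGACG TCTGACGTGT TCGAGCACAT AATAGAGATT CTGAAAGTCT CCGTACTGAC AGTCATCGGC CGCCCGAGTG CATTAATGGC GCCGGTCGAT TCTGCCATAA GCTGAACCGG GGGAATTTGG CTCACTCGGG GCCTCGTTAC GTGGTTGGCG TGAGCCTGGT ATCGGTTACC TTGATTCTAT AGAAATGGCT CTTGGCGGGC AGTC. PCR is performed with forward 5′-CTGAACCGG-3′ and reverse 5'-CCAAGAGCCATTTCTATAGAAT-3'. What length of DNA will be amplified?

94 bp

Scanning the template, CTGAACCGG occurs at positions 112–120; this primer anneals to the bottom strand there with its 3' end pointing downstream.
The reverse primer's reverse complement is ATTCTATAGAAATGGCTCTTGG, which matches the template at positions 184–205.
Amplicon spans positions 112–205: 94 bp.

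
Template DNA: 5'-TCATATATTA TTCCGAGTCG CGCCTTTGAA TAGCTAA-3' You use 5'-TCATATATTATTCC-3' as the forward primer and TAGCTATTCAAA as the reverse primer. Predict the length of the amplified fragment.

Scanning the template, TCATATATTATTCC occurs at positions 1–14; this primer anneals to the bottom strand there with its 3' end pointing downstream.
Taking the reverse complement of TAGCTATTCAAA gives TTTGAATAGCTA, found at positions 25–36 on the template; the primer anneals here to the top strand with its 3' end pointing upstream.
The product runs from position 1 to position 36, so its length is 36 − 1 + 1 = 36 bp.

36 bp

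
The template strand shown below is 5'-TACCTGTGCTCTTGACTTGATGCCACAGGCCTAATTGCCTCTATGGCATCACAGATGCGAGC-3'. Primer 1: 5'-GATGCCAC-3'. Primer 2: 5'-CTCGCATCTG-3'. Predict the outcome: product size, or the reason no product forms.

Yes — a 43 bp product.

Primer 1 (GATGCCAC) matches the top strand at positions 19–26; it acts as a forward primer.
Primer 2's reverse complement is CAGATGCGAG, matching the top strand at positions 52–61; it acts as a reverse primer.
The 3' ends face each other across positions 19–61, giving a 43 bp product.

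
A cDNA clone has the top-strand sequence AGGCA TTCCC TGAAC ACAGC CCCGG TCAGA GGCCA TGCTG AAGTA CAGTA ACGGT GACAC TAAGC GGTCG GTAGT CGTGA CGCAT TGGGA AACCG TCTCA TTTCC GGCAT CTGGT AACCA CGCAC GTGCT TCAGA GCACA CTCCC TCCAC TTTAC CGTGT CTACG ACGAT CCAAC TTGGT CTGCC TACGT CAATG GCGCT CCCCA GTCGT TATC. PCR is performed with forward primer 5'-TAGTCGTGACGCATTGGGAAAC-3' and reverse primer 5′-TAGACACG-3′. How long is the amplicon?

Forward primer TAGTCGTGACGCATTGGGAAAC is found on the top strand at positions 72–93.
The reverse primer's reverse complement is CGTGTCTA, which matches the template at positions 156–163.
The product runs from position 72 to position 163, so its length is 163 − 72 + 1 = 92 bp.

92 bp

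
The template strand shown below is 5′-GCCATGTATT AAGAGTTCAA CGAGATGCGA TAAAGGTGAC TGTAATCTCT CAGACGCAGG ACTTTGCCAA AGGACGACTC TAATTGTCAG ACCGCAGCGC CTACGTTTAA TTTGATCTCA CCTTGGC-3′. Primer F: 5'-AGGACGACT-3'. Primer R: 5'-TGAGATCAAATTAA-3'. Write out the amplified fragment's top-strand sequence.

Forward primer AGGACGACT is found on the top strand at positions 71–79.
The reverse primer's reverse complement is TTAATTTGATCTCA, which matches the template at positions 107–120.
The product is the template from position 71 through 120 (50 bp).

5'-AGGACGACTCTAATTGTCAGACCGCAGCGCCTACGTTTAATTTGATCTCA-3'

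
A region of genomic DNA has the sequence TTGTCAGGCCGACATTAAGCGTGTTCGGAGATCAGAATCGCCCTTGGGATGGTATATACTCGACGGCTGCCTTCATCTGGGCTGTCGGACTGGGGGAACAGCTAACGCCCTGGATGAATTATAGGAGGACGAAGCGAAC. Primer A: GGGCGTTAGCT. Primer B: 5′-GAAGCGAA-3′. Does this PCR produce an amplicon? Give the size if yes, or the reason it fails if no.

Primer A (GGGCGTTAGCT) has reverse complement AGCTAACGCCC, which matches the top strand at positions 100–110; primer A anneals to the top strand there with its 3' end pointing upstream toward position 100.
Primer B (GAAGCGAA) matches the top strand directly at positions 131–138; it anneals to the bottom strand with its 3' end pointing downstream toward position 138.
The 3' ends diverge (primer A extends toward position 1, primer B toward position 139), so the primers never converge on a shared product.

No product — the primers' 3' ends point away from each other.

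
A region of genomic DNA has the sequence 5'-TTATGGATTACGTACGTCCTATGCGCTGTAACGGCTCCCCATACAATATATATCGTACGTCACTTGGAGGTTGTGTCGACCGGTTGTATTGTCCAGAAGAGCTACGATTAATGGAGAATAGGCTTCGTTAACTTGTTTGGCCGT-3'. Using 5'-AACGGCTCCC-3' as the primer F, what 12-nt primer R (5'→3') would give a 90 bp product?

5'-ATTCTCCATTAA-3'

The forward primer binds at positions 30–39, so a 90 bp product ends at position 30 + 90 − 1 = 119.
The reverse primer anneals to the top strand over positions 108–119, i.e. to TTAATGGAGAAT.
Its sequence written 5'→3' is the reverse complement: ATTCTCCATTAA.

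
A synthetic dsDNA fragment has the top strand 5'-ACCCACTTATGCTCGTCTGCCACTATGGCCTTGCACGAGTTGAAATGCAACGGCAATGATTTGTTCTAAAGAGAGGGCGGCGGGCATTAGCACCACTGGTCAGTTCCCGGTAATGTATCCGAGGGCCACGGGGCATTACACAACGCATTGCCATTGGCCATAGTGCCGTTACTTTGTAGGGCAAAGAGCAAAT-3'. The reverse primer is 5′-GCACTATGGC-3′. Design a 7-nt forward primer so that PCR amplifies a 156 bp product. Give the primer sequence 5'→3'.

The reverse primer's reverse complement GCCATAGTGC matches the template at positions 157–166, so the product ends at position 166.
A 156 bp product then starts at position 166 − 156 + 1 = 11.
The forward primer is identical to the top strand there: GCTCGTC.

5'-GCTCGTC-3'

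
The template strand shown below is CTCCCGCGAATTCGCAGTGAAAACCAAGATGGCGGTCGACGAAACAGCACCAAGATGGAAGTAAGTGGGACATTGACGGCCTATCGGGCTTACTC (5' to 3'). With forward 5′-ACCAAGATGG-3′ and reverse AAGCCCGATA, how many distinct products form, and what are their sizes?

Two products: 69 bp, 43 bp

The forward primer ACCAAGATGG matches the top strand at positions 23–32, 49–58.
The reverse primer's reverse complement is TATCGGGCTT, matching at positions 82–91.
Each forward site pairs with the reverse site to give a product ending at position 91: sizes 69, 43 bp.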